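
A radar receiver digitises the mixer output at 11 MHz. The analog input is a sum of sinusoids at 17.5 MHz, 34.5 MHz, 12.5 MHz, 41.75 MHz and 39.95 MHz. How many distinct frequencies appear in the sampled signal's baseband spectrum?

4

fs/2 = 5.5 MHz.
17.5 MHz mod fs = 6.5 MHz.
6.5 MHz > fs/2 = 5.5 MHz, folds to fs − 6.5 MHz = 4.5 MHz.
34.5 MHz mod fs = 1.5 MHz.
1.5 MHz ≤ fs/2 = 5.5 MHz, appears at 1.5 MHz.
12.5 MHz mod fs = 1.5 MHz.
1.5 MHz ≤ fs/2 = 5.5 MHz, appears at 1.5 MHz.
41.75 MHz mod fs = 8.75 MHz.
8.75 MHz > fs/2 = 5.5 MHz, folds to fs − 8.75 MHz = 2.25 MHz.
39.95 MHz mod fs = 6.95 MHz.
6.95 MHz > fs/2 = 5.5 MHz, folds to fs − 6.95 MHz = 4.05 MHz.
Distinct values: {1.5 MHz, 2.25 MHz, 4.05 MHz, 4.5 MHz} → 4.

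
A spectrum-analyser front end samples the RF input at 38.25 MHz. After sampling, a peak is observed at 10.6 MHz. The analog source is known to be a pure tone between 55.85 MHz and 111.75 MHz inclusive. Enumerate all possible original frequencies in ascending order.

Frequencies that alias to 10.6 MHz are k·fs ± 10.6 MHz for integer k ≥ 0.
k=0: 10.6 MHz.
k=1: 27.65 MHz, 48.85 MHz.
k=2: 65.9 MHz, 87.1 MHz.
k=3: 104.15 MHz, 125.35 MHz.
k=4: 142.4 MHz, 163.6 MHz.
Within [55.85 MHz, 111.75 MHz]: 65.9 MHz, 87.1 MHz, 104.15 MHz.

65.9 MHz, 87.1 MHz, 104.15 MHz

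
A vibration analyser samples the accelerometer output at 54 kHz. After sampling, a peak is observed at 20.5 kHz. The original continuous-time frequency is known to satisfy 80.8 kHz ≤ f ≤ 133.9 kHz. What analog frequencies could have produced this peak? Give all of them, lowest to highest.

Frequencies that alias to 20.5 kHz are k·fs ± 20.5 kHz for integer k ≥ 0.
k=0: 20.5 kHz.
k=1: 33.5 kHz, 74.5 kHz.
k=2: 87.5 kHz, 128.5 kHz.
k=3: 141.5 kHz, 182.5 kHz.
Within [80.8 kHz, 133.9 kHz]: 87.5 kHz, 128.5 kHz.

87.5 kHz, 128.5 kHz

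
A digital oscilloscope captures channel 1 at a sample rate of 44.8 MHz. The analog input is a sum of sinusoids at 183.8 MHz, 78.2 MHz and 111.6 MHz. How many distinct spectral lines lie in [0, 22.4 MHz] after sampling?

fs/2 = 22.4 MHz.
183.8 MHz mod fs = 4.6 MHz.
4.6 MHz ≤ fs/2 = 22.4 MHz, appears at 4.6 MHz.
78.2 MHz mod fs = 33.4 MHz.
33.4 MHz > fs/2 = 22.4 MHz, folds to fs − 33.4 MHz = 11.4 MHz.
111.6 MHz mod fs = 22 MHz.
22 MHz ≤ fs/2 = 22.4 MHz, appears at 22 MHz.
Distinct values: {4.6 MHz, 11.4 MHz, 22 MHz} → 3.

3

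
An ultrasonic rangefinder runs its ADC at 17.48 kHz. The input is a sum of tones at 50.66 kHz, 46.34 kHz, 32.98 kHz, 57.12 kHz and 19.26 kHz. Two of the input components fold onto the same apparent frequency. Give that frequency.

1.78 kHz

fs/2 = 8.74 kHz.
50.66 kHz mod fs = 15.7 kHz.
15.7 kHz > fs/2 = 8.74 kHz, folds to fs − 15.7 kHz = 1.78 kHz.
46.34 kHz mod fs = 11.38 kHz.
11.38 kHz > fs/2 = 8.74 kHz, folds to fs − 11.38 kHz = 6.1 kHz.
32.98 kHz mod fs = 15.5 kHz.
15.5 kHz > fs/2 = 8.74 kHz, folds to fs − 15.5 kHz = 1.98 kHz.
57.12 kHz mod fs = 4.68 kHz.
4.68 kHz ≤ fs/2 = 8.74 kHz, appears at 4.68 kHz.
19.26 kHz mod fs = 1.78 kHz.
1.78 kHz ≤ fs/2 = 8.74 kHz, appears at 1.78 kHz.
19.26 kHz and 50.66 kHz both map to 1.78 kHz.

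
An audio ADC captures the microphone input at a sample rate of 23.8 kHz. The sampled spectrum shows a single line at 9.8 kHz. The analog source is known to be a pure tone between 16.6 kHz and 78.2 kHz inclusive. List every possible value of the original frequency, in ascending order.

33.6 kHz, 37.8 kHz, 57.4 kHz, 61.6 kHz

Frequencies that alias to 9.8 kHz are k·fs ± 9.8 kHz for integer k ≥ 0.
k=0: 9.8 kHz.
k=1: 14 kHz, 33.6 kHz.
k=2: 37.8 kHz, 57.4 kHz.
k=3: 61.6 kHz, 81.2 kHz.
k=4: 85.4 kHz, 105 kHz.
Within [16.6 kHz, 78.2 kHz]: 33.6 kHz, 37.8 kHz, 57.4 kHz, 61.6 kHz.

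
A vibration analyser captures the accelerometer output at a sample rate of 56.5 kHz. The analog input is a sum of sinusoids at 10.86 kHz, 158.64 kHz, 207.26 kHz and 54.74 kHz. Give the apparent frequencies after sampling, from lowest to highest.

fs/2 = 28.25 kHz.
10.86 kHz ≤ fs/2 = 28.25 kHz, passes unchanged.
158.64 kHz mod fs = 45.64 kHz.
45.64 kHz > fs/2 = 28.25 kHz, folds to fs − 45.64 kHz = 10.86 kHz.
207.26 kHz mod fs = 37.76 kHz.
37.76 kHz > fs/2 = 28.25 kHz, folds to fs − 37.76 kHz = 18.74 kHz.
54.74 kHz > fs/2 = 28.25 kHz, folds to fs − 54.74 kHz = 1.76 kHz.
Distinct values: {1.76 kHz, 10.86 kHz, 18.74 kHz}.

1.76 kHz, 10.86 kHz, 18.74 kHz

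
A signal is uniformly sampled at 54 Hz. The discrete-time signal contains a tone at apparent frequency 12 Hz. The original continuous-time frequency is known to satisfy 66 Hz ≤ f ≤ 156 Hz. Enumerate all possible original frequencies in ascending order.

Frequencies that alias to 12 Hz are k·fs ± 12 Hz for integer k ≥ 0.
k=0: 12 Hz.
k=1: 42 Hz, 66 Hz.
k=2: 96 Hz, 120 Hz.
k=3: 150 Hz, 174 Hz.
k=4: 204 Hz, 228 Hz.
Within [66 Hz, 156 Hz]: 66 Hz, 96 Hz, 120 Hz, 150 Hz.

66 Hz, 96 Hz, 120 Hz, 150 Hz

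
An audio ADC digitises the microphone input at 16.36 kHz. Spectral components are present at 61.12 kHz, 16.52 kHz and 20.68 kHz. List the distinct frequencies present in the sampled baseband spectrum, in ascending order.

0.16 kHz, 4.32 kHz

fs/2 = 8.18 kHz.
61.12 kHz mod fs = 12.04 kHz.
12.04 kHz > fs/2 = 8.18 kHz, folds to fs − 12.04 kHz = 4.32 kHz.
16.52 kHz mod fs = 0.16 kHz.
0.16 kHz ≤ fs/2 = 8.18 kHz, appears at 0.16 kHz.
20.68 kHz mod fs = 4.32 kHz.
4.32 kHz ≤ fs/2 = 8.18 kHz, appears at 4.32 kHz.
Distinct values: {0.16 kHz, 4.32 kHz}.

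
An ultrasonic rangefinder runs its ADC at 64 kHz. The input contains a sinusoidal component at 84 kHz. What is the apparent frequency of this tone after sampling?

20 kHz

84 kHz mod fs = 20 kHz.
20 kHz ≤ fs/2 = 32 kHz, appears at 20 kHz.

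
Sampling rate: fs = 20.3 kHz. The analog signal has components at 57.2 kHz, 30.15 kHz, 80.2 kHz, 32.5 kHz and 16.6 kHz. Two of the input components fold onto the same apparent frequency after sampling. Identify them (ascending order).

fs/2 = 10.15 kHz.
57.2 kHz mod fs = 16.6 kHz.
16.6 kHz > fs/2 = 10.15 kHz, folds to fs − 16.6 kHz = 3.7 kHz.
30.15 kHz mod fs = 9.85 kHz.
9.85 kHz ≤ fs/2 = 10.15 kHz, appears at 9.85 kHz.
80.2 kHz mod fs = 19.3 kHz.
19.3 kHz > fs/2 = 10.15 kHz, folds to fs − 19.3 kHz = 1 kHz.
32.5 kHz mod fs = 12.2 kHz.
12.2 kHz > fs/2 = 10.15 kHz, folds to fs − 12.2 kHz = 8.1 kHz.
16.6 kHz > fs/2 = 10.15 kHz, folds to fs − 16.6 kHz = 3.7 kHz.
16.6 kHz and 57.2 kHz both map to 3.7 kHz.

16.6 kHz, 57.2 kHz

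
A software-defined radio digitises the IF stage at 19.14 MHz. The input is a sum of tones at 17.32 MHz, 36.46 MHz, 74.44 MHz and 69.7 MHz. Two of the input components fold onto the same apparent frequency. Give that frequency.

fs/2 = 9.57 MHz.
17.32 MHz > fs/2 = 9.57 MHz, folds to fs − 17.32 MHz = 1.82 MHz.
36.46 MHz mod fs = 17.32 MHz.
17.32 MHz > fs/2 = 9.57 MHz, folds to fs − 17.32 MHz = 1.82 MHz.
74.44 MHz mod fs = 17.02 MHz.
17.02 MHz > fs/2 = 9.57 MHz, folds to fs − 17.02 MHz = 2.12 MHz.
69.7 MHz mod fs = 12.28 MHz.
12.28 MHz > fs/2 = 9.57 MHz, folds to fs − 12.28 MHz = 6.86 MHz.
17.32 MHz and 36.46 MHz both map to 1.82 MHz.

1.82 MHz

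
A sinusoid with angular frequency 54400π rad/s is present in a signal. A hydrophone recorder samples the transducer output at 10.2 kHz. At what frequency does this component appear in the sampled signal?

3.4 kHz

ω = 54400π rad/s → f = ω/(2π) = 27200 Hz = 27.2 kHz.
27.2 kHz mod fs = 6.8 kHz.
6.8 kHz > fs/2 = 5.1 kHz, folds to fs − 6.8 kHz = 3.4 kHz.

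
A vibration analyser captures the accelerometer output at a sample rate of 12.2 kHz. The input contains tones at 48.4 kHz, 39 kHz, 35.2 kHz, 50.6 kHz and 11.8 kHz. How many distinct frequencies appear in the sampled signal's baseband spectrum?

4

fs/2 = 6.1 kHz.
48.4 kHz mod fs = 11.8 kHz.
11.8 kHz > fs/2 = 6.1 kHz, folds to fs − 11.8 kHz = 0.4 kHz.
39 kHz mod fs = 2.4 kHz.
2.4 kHz ≤ fs/2 = 6.1 kHz, appears at 2.4 kHz.
35.2 kHz mod fs = 10.8 kHz.
10.8 kHz > fs/2 = 6.1 kHz, folds to fs − 10.8 kHz = 1.4 kHz.
50.6 kHz mod fs = 1.8 kHz.
1.8 kHz ≤ fs/2 = 6.1 kHz, appears at 1.8 kHz.
11.8 kHz > fs/2 = 6.1 kHz, folds to fs − 11.8 kHz = 0.4 kHz.
Distinct values: {0.4 kHz, 1.4 kHz, 1.8 kHz, 2.4 kHz} → 4.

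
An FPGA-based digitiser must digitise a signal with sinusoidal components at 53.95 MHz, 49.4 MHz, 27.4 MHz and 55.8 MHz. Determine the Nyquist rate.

111.6 MHz

Highest-frequency component: 55.8 MHz.
Nyquist rate = 2 × 55.8 MHz = 111.6 MHz.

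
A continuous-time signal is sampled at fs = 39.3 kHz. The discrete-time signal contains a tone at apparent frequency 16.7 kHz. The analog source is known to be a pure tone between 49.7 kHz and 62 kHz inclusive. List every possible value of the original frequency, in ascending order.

Frequencies that alias to 16.7 kHz are k·fs ± 16.7 kHz for integer k ≥ 0.
k=0: 16.7 kHz.
k=1: 22.6 kHz, 56 kHz.
k=2: 61.9 kHz, 95.3 kHz.
k=3: 101.2 kHz, 134.6 kHz.
Within [49.7 kHz, 62 kHz]: 56 kHz, 61.9 kHz.

56 kHz, 61.9 kHz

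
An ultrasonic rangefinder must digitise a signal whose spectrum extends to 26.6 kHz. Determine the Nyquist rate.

53.2 kHz

Nyquist rate = 2 × 26.6 kHz = 53.2 kHz.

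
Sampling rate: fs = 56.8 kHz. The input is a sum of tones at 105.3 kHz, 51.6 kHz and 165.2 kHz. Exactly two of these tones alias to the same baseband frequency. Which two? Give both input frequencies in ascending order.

fs/2 = 28.4 kHz.
105.3 kHz mod fs = 48.5 kHz.
48.5 kHz > fs/2 = 28.4 kHz, folds to fs − 48.5 kHz = 8.3 kHz.
51.6 kHz > fs/2 = 28.4 kHz, folds to fs − 51.6 kHz = 5.2 kHz.
165.2 kHz mod fs = 51.6 kHz.
51.6 kHz > fs/2 = 28.4 kHz, folds to fs − 51.6 kHz = 5.2 kHz.
51.6 kHz and 165.2 kHz both map to 5.2 kHz.

51.6 kHz, 165.2 kHz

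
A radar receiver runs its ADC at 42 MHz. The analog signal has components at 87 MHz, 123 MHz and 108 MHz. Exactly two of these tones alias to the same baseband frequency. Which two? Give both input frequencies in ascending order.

fs/2 = 21 MHz.
87 MHz mod fs = 3 MHz.
3 MHz ≤ fs/2 = 21 MHz, appears at 3 MHz.
123 MHz mod fs = 39 MHz.
39 MHz > fs/2 = 21 MHz, folds to fs − 39 MHz = 3 MHz.
108 MHz mod fs = 24 MHz.
24 MHz > fs/2 = 21 MHz, folds to fs − 24 MHz = 18 MHz.
87 MHz and 123 MHz both map to 3 MHz.

87 MHz, 123 MHz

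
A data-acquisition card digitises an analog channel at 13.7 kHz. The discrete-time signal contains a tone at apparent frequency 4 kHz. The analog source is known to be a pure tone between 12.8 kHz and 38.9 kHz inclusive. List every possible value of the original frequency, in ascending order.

17.7 kHz, 23.4 kHz, 31.4 kHz, 37.1 kHz

Frequencies that alias to 4 kHz are k·fs ± 4 kHz for integer k ≥ 0.
k=0: 4 kHz.
k=1: 9.7 kHz, 17.7 kHz.
k=2: 23.4 kHz, 31.4 kHz.
k=3: 37.1 kHz, 45.1 kHz.
k=4: 50.8 kHz, 58.8 kHz.
Within [12.8 kHz, 38.9 kHz]: 17.7 kHz, 23.4 kHz, 31.4 kHz, 37.1 kHz.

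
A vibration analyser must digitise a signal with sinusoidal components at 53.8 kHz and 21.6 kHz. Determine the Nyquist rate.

Highest-frequency component: 53.8 kHz.
Nyquist rate = 2 × 53.8 kHz = 107.6 kHz.

107.6 kHz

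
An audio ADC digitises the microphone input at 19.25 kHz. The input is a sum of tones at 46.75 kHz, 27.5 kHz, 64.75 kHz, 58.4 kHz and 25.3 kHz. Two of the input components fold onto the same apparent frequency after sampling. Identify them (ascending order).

27.5 kHz, 46.75 kHz

fs/2 = 9.625 kHz.
46.75 kHz mod fs = 8.25 kHz.
8.25 kHz ≤ fs/2 = 9.625 kHz, appears at 8.25 kHz.
27.5 kHz mod fs = 8.25 kHz.
8.25 kHz ≤ fs/2 = 9.625 kHz, appears at 8.25 kHz.
64.75 kHz mod fs = 7 kHz.
7 kHz ≤ fs/2 = 9.625 kHz, appears at 7 kHz.
58.4 kHz mod fs = 0.65 kHz.
0.65 kHz ≤ fs/2 = 9.625 kHz, appears at 0.65 kHz.
25.3 kHz mod fs = 6.05 kHz.
6.05 kHz ≤ fs/2 = 9.625 kHz, appears at 6.05 kHz.
27.5 kHz and 46.75 kHz both map to 8.25 kHz.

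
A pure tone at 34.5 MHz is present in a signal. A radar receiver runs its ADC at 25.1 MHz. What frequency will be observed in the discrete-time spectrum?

34.5 MHz mod fs = 9.4 MHz.
9.4 MHz ≤ fs/2 = 12.55 MHz, appears at 9.4 MHz.

9.4 MHz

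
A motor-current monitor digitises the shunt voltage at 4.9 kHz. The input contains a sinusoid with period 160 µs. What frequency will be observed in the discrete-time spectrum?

T = 160 µs → f = 1/T = 6.25 kHz.
6.25 kHz mod fs = 1.35 kHz.
1.35 kHz ≤ fs/2 = 2.45 kHz, appears at 1.35 kHz.

1.35 kHz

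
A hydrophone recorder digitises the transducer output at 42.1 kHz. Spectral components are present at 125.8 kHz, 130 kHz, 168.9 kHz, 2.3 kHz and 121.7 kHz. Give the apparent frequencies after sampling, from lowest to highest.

0.5 kHz, 2.3 kHz, 3.7 kHz, 4.6 kHz

fs/2 = 21.05 kHz.
125.8 kHz mod fs = 41.6 kHz.
41.6 kHz > fs/2 = 21.05 kHz, folds to fs − 41.6 kHz = 0.5 kHz.
130 kHz mod fs = 3.7 kHz.
3.7 kHz ≤ fs/2 = 21.05 kHz, appears at 3.7 kHz.
168.9 kHz mod fs = 0.5 kHz.
0.5 kHz ≤ fs/2 = 21.05 kHz, appears at 0.5 kHz.
2.3 kHz ≤ fs/2 = 21.05 kHz, passes unchanged.
121.7 kHz mod fs = 37.5 kHz.
37.5 kHz > fs/2 = 21.05 kHz, folds to fs − 37.5 kHz = 4.6 kHz.
Distinct values: {0.5 kHz, 2.3 kHz, 3.7 kHz, 4.6 kHz}.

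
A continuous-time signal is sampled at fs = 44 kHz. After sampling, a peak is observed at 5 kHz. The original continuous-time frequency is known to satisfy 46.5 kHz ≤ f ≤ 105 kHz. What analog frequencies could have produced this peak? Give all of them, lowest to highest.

49 kHz, 83 kHz, 93 kHz

Frequencies that alias to 5 kHz are k·fs ± 5 kHz for integer k ≥ 0.
k=0: 5 kHz.
k=1: 39 kHz, 49 kHz.
k=2: 83 kHz, 93 kHz.
k=3: 127 kHz, 137 kHz.
Within [46.5 kHz, 105 kHz]: 49 kHz, 83 kHz, 93 kHz.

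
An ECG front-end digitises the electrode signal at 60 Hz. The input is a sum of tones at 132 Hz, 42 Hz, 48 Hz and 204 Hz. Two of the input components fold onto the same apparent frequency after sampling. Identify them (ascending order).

48 Hz, 132 Hz

fs/2 = 30 Hz.
132 Hz mod fs = 12 Hz.
12 Hz ≤ fs/2 = 30 Hz, appears at 12 Hz.
42 Hz > fs/2 = 30 Hz, folds to fs − 42 Hz = 18 Hz.
48 Hz > fs/2 = 30 Hz, folds to fs − 48 Hz = 12 Hz.
204 Hz mod fs = 24 Hz.
24 Hz ≤ fs/2 = 30 Hz, appears at 24 Hz.
48 Hz and 132 Hz both map to 12 Hz.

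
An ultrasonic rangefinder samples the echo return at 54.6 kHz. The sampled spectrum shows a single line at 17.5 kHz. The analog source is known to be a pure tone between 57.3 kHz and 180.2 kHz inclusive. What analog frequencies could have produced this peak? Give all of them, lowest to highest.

Frequencies that alias to 17.5 kHz are k·fs ± 17.5 kHz for integer k ≥ 0.
k=0: 17.5 kHz.
k=1: 37.1 kHz, 72.1 kHz.
k=2: 91.7 kHz, 126.7 kHz.
k=3: 146.3 kHz, 181.3 kHz.
k=4: 200.9 kHz, 235.9 kHz.
Within [57.3 kHz, 180.2 kHz]: 72.1 kHz, 91.7 kHz, 126.7 kHz, 146.3 kHz.

72.1 kHz, 91.7 kHz, 126.7 kHz, 146.3 kHz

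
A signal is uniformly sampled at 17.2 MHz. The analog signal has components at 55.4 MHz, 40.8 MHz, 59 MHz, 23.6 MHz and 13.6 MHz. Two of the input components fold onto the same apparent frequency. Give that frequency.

6.4 MHz

fs/2 = 8.6 MHz.
55.4 MHz mod fs = 3.8 MHz.
3.8 MHz ≤ fs/2 = 8.6 MHz, appears at 3.8 MHz.
40.8 MHz mod fs = 6.4 MHz.
6.4 MHz ≤ fs/2 = 8.6 MHz, appears at 6.4 MHz.
59 MHz mod fs = 7.4 MHz.
7.4 MHz ≤ fs/2 = 8.6 MHz, appears at 7.4 MHz.
23.6 MHz mod fs = 6.4 MHz.
6.4 MHz ≤ fs/2 = 8.6 MHz, appears at 6.4 MHz.
13.6 MHz > fs/2 = 8.6 MHz, folds to fs − 13.6 MHz = 3.6 MHz.
23.6 MHz and 40.8 MHz both map to 6.4 MHz.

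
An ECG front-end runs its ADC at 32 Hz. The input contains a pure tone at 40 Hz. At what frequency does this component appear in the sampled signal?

8 Hz

40 Hz mod fs = 8 Hz.
8 Hz ≤ fs/2 = 16 Hz, appears at 8 Hz.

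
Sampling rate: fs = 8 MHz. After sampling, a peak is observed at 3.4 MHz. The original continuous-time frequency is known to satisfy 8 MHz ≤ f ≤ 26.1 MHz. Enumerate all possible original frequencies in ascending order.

Frequencies that alias to 3.4 MHz are k·fs ± 3.4 MHz for integer k ≥ 0.
k=0: 3.4 MHz.
k=1: 4.6 MHz, 11.4 MHz.
k=2: 12.6 MHz, 19.4 MHz.
k=3: 20.6 MHz, 27.4 MHz.
k=4: 28.6 MHz, 35.4 MHz.
Within [8 MHz, 26.1 MHz]: 11.4 MHz, 12.6 MHz, 19.4 MHz, 20.6 MHz.

11.4 MHz, 12.6 MHz, 19.4 MHz, 20.6 MHz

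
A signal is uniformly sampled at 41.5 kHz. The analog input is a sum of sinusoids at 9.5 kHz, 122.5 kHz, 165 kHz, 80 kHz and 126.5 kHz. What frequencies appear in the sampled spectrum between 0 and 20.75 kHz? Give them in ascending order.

1 kHz, 2 kHz, 3 kHz, 9.5 kHz

fs/2 = 20.75 kHz.
9.5 kHz ≤ fs/2 = 20.75 kHz, passes unchanged.
122.5 kHz mod fs = 39.5 kHz.
39.5 kHz > fs/2 = 20.75 kHz, folds to fs − 39.5 kHz = 2 kHz.
165 kHz mod fs = 40.5 kHz.
40.5 kHz > fs/2 = 20.75 kHz, folds to fs − 40.5 kHz = 1 kHz.
80 kHz mod fs = 38.5 kHz.
38.5 kHz > fs/2 = 20.75 kHz, folds to fs − 38.5 kHz = 3 kHz.
126.5 kHz mod fs = 2 kHz.
2 kHz ≤ fs/2 = 20.75 kHz, appears at 2 kHz.
Distinct values: {1 kHz, 2 kHz, 3 kHz, 9.5 kHz}.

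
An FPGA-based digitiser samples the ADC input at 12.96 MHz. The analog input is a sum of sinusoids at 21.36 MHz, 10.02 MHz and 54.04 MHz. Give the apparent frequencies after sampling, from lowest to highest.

2.2 MHz, 2.94 MHz, 4.56 MHz

fs/2 = 6.48 MHz.
21.36 MHz mod fs = 8.4 MHz.
8.4 MHz > fs/2 = 6.48 MHz, folds to fs − 8.4 MHz = 4.56 MHz.
10.02 MHz > fs/2 = 6.48 MHz, folds to fs − 10.02 MHz = 2.94 MHz.
54.04 MHz mod fs = 2.2 MHz.
2.2 MHz ≤ fs/2 = 6.48 MHz, appears at 2.2 MHz.
Distinct values: {2.2 MHz, 2.94 MHz, 4.56 MHz}.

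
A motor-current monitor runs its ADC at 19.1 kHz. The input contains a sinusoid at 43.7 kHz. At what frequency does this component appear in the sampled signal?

5.5 kHz

43.7 kHz mod fs = 5.5 kHz.
5.5 kHz ≤ fs/2 = 9.55 kHz, appears at 5.5 kHz.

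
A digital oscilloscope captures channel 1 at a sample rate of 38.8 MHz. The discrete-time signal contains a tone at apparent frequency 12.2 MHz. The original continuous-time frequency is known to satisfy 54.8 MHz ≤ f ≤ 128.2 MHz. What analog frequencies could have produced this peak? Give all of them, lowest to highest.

65.4 MHz, 89.8 MHz, 104.2 MHz

Frequencies that alias to 12.2 MHz are k·fs ± 12.2 MHz for integer k ≥ 0.
k=0: 12.2 MHz.
k=1: 26.6 MHz, 51 MHz.
k=2: 65.4 MHz, 89.8 MHz.
k=3: 104.2 MHz, 128.6 MHz.
k=4: 143 MHz, 167.4 MHz.
Within [54.8 MHz, 128.2 MHz]: 65.4 MHz, 89.8 MHz, 104.2 MHz.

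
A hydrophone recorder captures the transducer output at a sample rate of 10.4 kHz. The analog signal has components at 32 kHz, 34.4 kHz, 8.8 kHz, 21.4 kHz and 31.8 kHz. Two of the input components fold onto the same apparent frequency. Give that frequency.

fs/2 = 5.2 kHz.
32 kHz mod fs = 0.8 kHz.
0.8 kHz ≤ fs/2 = 5.2 kHz, appears at 0.8 kHz.
34.4 kHz mod fs = 3.2 kHz.
3.2 kHz ≤ fs/2 = 5.2 kHz, appears at 3.2 kHz.
8.8 kHz > fs/2 = 5.2 kHz, folds to fs − 8.8 kHz = 1.6 kHz.
21.4 kHz mod fs = 0.6 kHz.
0.6 kHz ≤ fs/2 = 5.2 kHz, appears at 0.6 kHz.
31.8 kHz mod fs = 0.6 kHz.
0.6 kHz ≤ fs/2 = 5.2 kHz, appears at 0.6 kHz.
21.4 kHz and 31.8 kHz both map to 0.6 kHz.

0.6 kHz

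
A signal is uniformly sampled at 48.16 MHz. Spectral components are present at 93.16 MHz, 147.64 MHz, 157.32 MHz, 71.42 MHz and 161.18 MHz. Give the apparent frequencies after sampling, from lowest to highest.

fs/2 = 24.08 MHz.
93.16 MHz mod fs = 45 MHz.
45 MHz > fs/2 = 24.08 MHz, folds to fs − 45 MHz = 3.16 MHz.
147.64 MHz mod fs = 3.16 MHz.
3.16 MHz ≤ fs/2 = 24.08 MHz, appears at 3.16 MHz.
157.32 MHz mod fs = 12.84 MHz.
12.84 MHz ≤ fs/2 = 24.08 MHz, appears at 12.84 MHz.
71.42 MHz mod fs = 23.26 MHz.
23.26 MHz ≤ fs/2 = 24.08 MHz, appears at 23.26 MHz.
161.18 MHz mod fs = 16.7 MHz.
16.7 MHz ≤ fs/2 = 24.08 MHz, appears at 16.7 MHz.
Distinct values: {3.16 MHz, 12.84 MHz, 16.7 MHz, 23.26 MHz}.

3.16 MHz, 12.84 MHz, 16.7 MHz, 23.26 MHz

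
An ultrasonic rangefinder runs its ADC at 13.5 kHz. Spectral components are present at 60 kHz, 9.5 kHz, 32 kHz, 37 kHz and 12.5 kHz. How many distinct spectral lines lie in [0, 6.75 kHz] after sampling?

fs/2 = 6.75 kHz.
60 kHz mod fs = 6 kHz.
6 kHz ≤ fs/2 = 6.75 kHz, appears at 6 kHz.
9.5 kHz > fs/2 = 6.75 kHz, folds to fs − 9.5 kHz = 4 kHz.
32 kHz mod fs = 5 kHz.
5 kHz ≤ fs/2 = 6.75 kHz, appears at 5 kHz.
37 kHz mod fs = 10 kHz.
10 kHz > fs/2 = 6.75 kHz, folds to fs − 10 kHz = 3.5 kHz.
12.5 kHz > fs/2 = 6.75 kHz, folds to fs − 12.5 kHz = 1 kHz.
Distinct values: {1 kHz, 3.5 kHz, 4 kHz, 5 kHz, 6 kHz} → 5.

5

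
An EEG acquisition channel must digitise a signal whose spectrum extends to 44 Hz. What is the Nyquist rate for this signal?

Nyquist rate = 2 × 44 Hz = 88 Hz.

88 Hz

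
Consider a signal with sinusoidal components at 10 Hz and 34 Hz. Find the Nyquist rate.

68 Hz

Highest-frequency component: 34 Hz.
Nyquist rate = 2 × 34 Hz = 68 Hz.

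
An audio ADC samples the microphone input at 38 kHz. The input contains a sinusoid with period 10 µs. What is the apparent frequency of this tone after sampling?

14 kHz

T = 10 µs → f = 1/T = 100 kHz.
100 kHz mod fs = 24 kHz.
24 kHz > fs/2 = 19 kHz, folds to fs − 24 kHz = 14 kHz.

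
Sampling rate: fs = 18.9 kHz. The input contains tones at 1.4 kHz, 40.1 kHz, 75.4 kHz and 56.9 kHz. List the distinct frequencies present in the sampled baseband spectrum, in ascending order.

0.2 kHz, 1.4 kHz, 2.3 kHz

fs/2 = 9.45 kHz.
1.4 kHz ≤ fs/2 = 9.45 kHz, passes unchanged.
40.1 kHz mod fs = 2.3 kHz.
2.3 kHz ≤ fs/2 = 9.45 kHz, appears at 2.3 kHz.
75.4 kHz mod fs = 18.7 kHz.
18.7 kHz > fs/2 = 9.45 kHz, folds to fs − 18.7 kHz = 0.2 kHz.
56.9 kHz mod fs = 0.2 kHz.
0.2 kHz ≤ fs/2 = 9.45 kHz, appears at 0.2 kHz.
Distinct values: {0.2 kHz, 1.4 kHz, 2.3 kHz}.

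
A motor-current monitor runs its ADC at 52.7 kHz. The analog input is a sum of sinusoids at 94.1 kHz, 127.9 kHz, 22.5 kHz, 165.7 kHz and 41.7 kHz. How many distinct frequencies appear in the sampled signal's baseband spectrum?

fs/2 = 26.35 kHz.
94.1 kHz mod fs = 41.4 kHz.
41.4 kHz > fs/2 = 26.35 kHz, folds to fs − 41.4 kHz = 11.3 kHz.
127.9 kHz mod fs = 22.5 kHz.
22.5 kHz ≤ fs/2 = 26.35 kHz, appears at 22.5 kHz.
22.5 kHz ≤ fs/2 = 26.35 kHz, passes unchanged.
165.7 kHz mod fs = 7.6 kHz.
7.6 kHz ≤ fs/2 = 26.35 kHz, appears at 7.6 kHz.
41.7 kHz > fs/2 = 26.35 kHz, folds to fs − 41.7 kHz = 11 kHz.
Distinct values: {7.6 kHz, 11 kHz, 11.3 kHz, 22.5 kHz} → 4.

4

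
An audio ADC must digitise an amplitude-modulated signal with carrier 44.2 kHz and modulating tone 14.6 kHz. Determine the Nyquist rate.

117.6 kHz

AM sidebands sit at fc ± fm = 29.6 kHz and 58.8 kHz.
Highest-frequency component: 58.8 kHz.
Nyquist rate = 2 × 58.8 kHz = 117.6 kHz.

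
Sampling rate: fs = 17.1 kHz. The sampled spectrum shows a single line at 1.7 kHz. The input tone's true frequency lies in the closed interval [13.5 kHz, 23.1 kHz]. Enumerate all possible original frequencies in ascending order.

Frequencies that alias to 1.7 kHz are k·fs ± 1.7 kHz for integer k ≥ 0.
k=0: 1.7 kHz.
k=1: 15.4 kHz, 18.8 kHz.
k=2: 32.5 kHz, 35.9 kHz.
Within [13.5 kHz, 23.1 kHz]: 15.4 kHz, 18.8 kHz.

15.4 kHz, 18.8 kHz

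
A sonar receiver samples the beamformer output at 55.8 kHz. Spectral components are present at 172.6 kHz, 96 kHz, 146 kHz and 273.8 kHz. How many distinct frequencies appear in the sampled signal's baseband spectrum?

fs/2 = 27.9 kHz.
172.6 kHz mod fs = 5.2 kHz.
5.2 kHz ≤ fs/2 = 27.9 kHz, appears at 5.2 kHz.
96 kHz mod fs = 40.2 kHz.
40.2 kHz > fs/2 = 27.9 kHz, folds to fs − 40.2 kHz = 15.6 kHz.
146 kHz mod fs = 34.4 kHz.
34.4 kHz > fs/2 = 27.9 kHz, folds to fs − 34.4 kHz = 21.4 kHz.
273.8 kHz mod fs = 50.6 kHz.
50.6 kHz > fs/2 = 27.9 kHz, folds to fs − 50.6 kHz = 5.2 kHz.
Distinct values: {5.2 kHz, 15.6 kHz, 21.4 kHz} → 3.

3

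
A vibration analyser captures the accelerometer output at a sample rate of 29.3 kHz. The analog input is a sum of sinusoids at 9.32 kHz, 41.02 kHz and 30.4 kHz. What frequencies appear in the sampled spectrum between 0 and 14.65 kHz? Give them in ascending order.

1.1 kHz, 9.32 kHz, 11.72 kHz

fs/2 = 14.65 kHz.
9.32 kHz ≤ fs/2 = 14.65 kHz, passes unchanged.
41.02 kHz mod fs = 11.72 kHz.
11.72 kHz ≤ fs/2 = 14.65 kHz, appears at 11.72 kHz.
30.4 kHz mod fs = 1.1 kHz.
1.1 kHz ≤ fs/2 = 14.65 kHz, appears at 1.1 kHz.
Distinct values: {1.1 kHz, 9.32 kHz, 11.72 kHz}.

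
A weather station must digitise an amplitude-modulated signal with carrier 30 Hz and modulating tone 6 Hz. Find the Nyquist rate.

AM sidebands sit at fc ± fm = 24 Hz and 36 Hz.
Highest-frequency component: 36 Hz.
Nyquist rate = 2 × 36 Hz = 72 Hz.

72 Hz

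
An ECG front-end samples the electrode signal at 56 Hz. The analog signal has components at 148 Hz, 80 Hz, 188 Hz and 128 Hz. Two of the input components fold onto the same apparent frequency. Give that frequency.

fs/2 = 28 Hz.
148 Hz mod fs = 36 Hz.
36 Hz > fs/2 = 28 Hz, folds to fs − 36 Hz = 20 Hz.
80 Hz mod fs = 24 Hz.
24 Hz ≤ fs/2 = 28 Hz, appears at 24 Hz.
188 Hz mod fs = 20 Hz.
20 Hz ≤ fs/2 = 28 Hz, appears at 20 Hz.
128 Hz mod fs = 16 Hz.
16 Hz ≤ fs/2 = 28 Hz, appears at 16 Hz.
148 Hz and 188 Hz both map to 20 Hz.

20 Hz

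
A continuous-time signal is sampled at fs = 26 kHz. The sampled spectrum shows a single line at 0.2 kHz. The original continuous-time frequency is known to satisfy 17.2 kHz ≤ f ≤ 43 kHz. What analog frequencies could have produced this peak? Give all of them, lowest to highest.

25.8 kHz, 26.2 kHz

Frequencies that alias to 0.2 kHz are k·fs ± 0.2 kHz for integer k ≥ 0.
k=0: 0.2 kHz.
k=1: 25.8 kHz, 26.2 kHz.
k=2: 51.8 kHz, 52.2 kHz.
Within [17.2 kHz, 43 kHz]: 25.8 kHz, 26.2 kHz.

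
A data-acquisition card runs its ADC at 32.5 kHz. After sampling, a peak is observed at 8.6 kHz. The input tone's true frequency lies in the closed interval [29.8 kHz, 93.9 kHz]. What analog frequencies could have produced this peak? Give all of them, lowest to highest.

Frequencies that alias to 8.6 kHz are k·fs ± 8.6 kHz for integer k ≥ 0.
k=0: 8.6 kHz.
k=1: 23.9 kHz, 41.1 kHz.
k=2: 56.4 kHz, 73.6 kHz.
k=3: 88.9 kHz, 106.1 kHz.
k=4: 121.4 kHz, 138.6 kHz.
Within [29.8 kHz, 93.9 kHz]: 41.1 kHz, 56.4 kHz, 73.6 kHz, 88.9 kHz.

41.1 kHz, 56.4 kHz, 73.6 kHz, 88.9 kHz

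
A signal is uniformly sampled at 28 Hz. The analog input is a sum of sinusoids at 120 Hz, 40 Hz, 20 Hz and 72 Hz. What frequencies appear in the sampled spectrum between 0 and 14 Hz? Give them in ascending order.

8 Hz, 12 Hz

fs/2 = 14 Hz.
120 Hz mod fs = 8 Hz.
8 Hz ≤ fs/2 = 14 Hz, appears at 8 Hz.
40 Hz mod fs = 12 Hz.
12 Hz ≤ fs/2 = 14 Hz, appears at 12 Hz.
20 Hz > fs/2 = 14 Hz, folds to fs − 20 Hz = 8 Hz.
72 Hz mod fs = 16 Hz.
16 Hz > fs/2 = 14 Hz, folds to fs − 16 Hz = 12 Hz.
Distinct values: {8 Hz, 12 Hz}.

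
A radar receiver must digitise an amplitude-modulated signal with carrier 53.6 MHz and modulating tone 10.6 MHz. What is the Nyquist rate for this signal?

128.4 MHz

AM sidebands sit at fc ± fm = 43 MHz and 64.2 MHz.
Highest-frequency component: 64.2 MHz.
Nyquist rate = 2 × 64.2 MHz = 128.4 MHz.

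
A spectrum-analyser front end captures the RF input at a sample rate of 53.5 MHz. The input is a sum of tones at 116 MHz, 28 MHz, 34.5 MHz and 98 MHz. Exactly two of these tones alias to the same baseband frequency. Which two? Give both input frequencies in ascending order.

fs/2 = 26.75 MHz.
116 MHz mod fs = 9 MHz.
9 MHz ≤ fs/2 = 26.75 MHz, appears at 9 MHz.
28 MHz > fs/2 = 26.75 MHz, folds to fs − 28 MHz = 25.5 MHz.
34.5 MHz > fs/2 = 26.75 MHz, folds to fs − 34.5 MHz = 19 MHz.
98 MHz mod fs = 44.5 MHz.
44.5 MHz > fs/2 = 26.75 MHz, folds to fs − 44.5 MHz = 9 MHz.
98 MHz and 116 MHz both map to 9 MHz.

98 MHz, 116 MHz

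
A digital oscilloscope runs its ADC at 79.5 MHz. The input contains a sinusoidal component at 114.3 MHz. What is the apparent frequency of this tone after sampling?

34.8 MHz

114.3 MHz mod fs = 34.8 MHz.
34.8 MHz ≤ fs/2 = 39.75 MHz, appears at 34.8 MHz.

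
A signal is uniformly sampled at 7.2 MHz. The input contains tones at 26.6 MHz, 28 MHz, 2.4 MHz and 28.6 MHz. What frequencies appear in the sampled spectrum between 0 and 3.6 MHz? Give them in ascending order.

fs/2 = 3.6 MHz.
26.6 MHz mod fs = 5 MHz.
5 MHz > fs/2 = 3.6 MHz, folds to fs − 5 MHz = 2.2 MHz.
28 MHz mod fs = 6.4 MHz.
6.4 MHz > fs/2 = 3.6 MHz, folds to fs − 6.4 MHz = 0.8 MHz.
2.4 MHz ≤ fs/2 = 3.6 MHz, passes unchanged.
28.6 MHz mod fs = 7 MHz.
7 MHz > fs/2 = 3.6 MHz, folds to fs − 7 MHz = 0.2 MHz.
Distinct values: {0.2 MHz, 0.8 MHz, 2.2 MHz, 2.4 MHz}.

0.2 MHz, 0.8 MHz, 2.2 MHz, 2.4 MHz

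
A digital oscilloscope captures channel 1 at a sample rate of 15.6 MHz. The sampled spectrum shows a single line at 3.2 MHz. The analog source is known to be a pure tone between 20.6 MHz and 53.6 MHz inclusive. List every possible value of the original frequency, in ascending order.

28 MHz, 34.4 MHz, 43.6 MHz, 50 MHz

Frequencies that alias to 3.2 MHz are k·fs ± 3.2 MHz for integer k ≥ 0.
k=0: 3.2 MHz.
k=1: 12.4 MHz, 18.8 MHz.
k=2: 28 MHz, 34.4 MHz.
k=3: 43.6 MHz, 50 MHz.
k=4: 59.2 MHz, 65.6 MHz.
Within [20.6 MHz, 53.6 MHz]: 28 MHz, 34.4 MHz, 43.6 MHz, 50 MHz.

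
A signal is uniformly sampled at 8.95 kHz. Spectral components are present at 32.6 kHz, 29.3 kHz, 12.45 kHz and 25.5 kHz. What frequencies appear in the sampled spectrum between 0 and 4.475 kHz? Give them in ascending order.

fs/2 = 4.475 kHz.
32.6 kHz mod fs = 5.75 kHz.
5.75 kHz > fs/2 = 4.475 kHz, folds to fs − 5.75 kHz = 3.2 kHz.
29.3 kHz mod fs = 2.45 kHz.
2.45 kHz ≤ fs/2 = 4.475 kHz, appears at 2.45 kHz.
12.45 kHz mod fs = 3.5 kHz.
3.5 kHz ≤ fs/2 = 4.475 kHz, appears at 3.5 kHz.
25.5 kHz mod fs = 7.6 kHz.
7.6 kHz > fs/2 = 4.475 kHz, folds to fs − 7.6 kHz = 1.35 kHz.
Distinct values: {1.35 kHz, 2.45 kHz, 3.2 kHz, 3.5 kHz}.

1.35 kHz, 2.45 kHz, 3.2 kHz, 3.5 kHz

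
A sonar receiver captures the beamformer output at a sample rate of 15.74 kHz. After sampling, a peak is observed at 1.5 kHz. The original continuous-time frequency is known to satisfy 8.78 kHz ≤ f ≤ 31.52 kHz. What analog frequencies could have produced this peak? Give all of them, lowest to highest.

Frequencies that alias to 1.5 kHz are k·fs ± 1.5 kHz for integer k ≥ 0.
k=0: 1.5 kHz.
k=1: 14.24 kHz, 17.24 kHz.
k=2: 29.98 kHz, 32.98 kHz.
k=3: 45.72 kHz, 48.72 kHz.
Within [8.78 kHz, 31.52 kHz]: 14.24 kHz, 17.24 kHz, 29.98 kHz.

14.24 kHz, 17.24 kHz, 29.98 kHz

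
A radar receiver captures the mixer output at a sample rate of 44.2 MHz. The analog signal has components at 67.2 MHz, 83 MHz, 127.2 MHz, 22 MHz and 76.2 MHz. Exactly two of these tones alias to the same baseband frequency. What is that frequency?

5.4 MHz

fs/2 = 22.1 MHz.
67.2 MHz mod fs = 23 MHz.
23 MHz > fs/2 = 22.1 MHz, folds to fs − 23 MHz = 21.2 MHz.
83 MHz mod fs = 38.8 MHz.
38.8 MHz > fs/2 = 22.1 MHz, folds to fs − 38.8 MHz = 5.4 MHz.
127.2 MHz mod fs = 38.8 MHz.
38.8 MHz > fs/2 = 22.1 MHz, folds to fs − 38.8 MHz = 5.4 MHz.
22 MHz ≤ fs/2 = 22.1 MHz, passes unchanged.
76.2 MHz mod fs = 32 MHz.
32 MHz > fs/2 = 22.1 MHz, folds to fs − 32 MHz = 12.2 MHz.
83 MHz and 127.2 MHz both map to 5.4 MHz.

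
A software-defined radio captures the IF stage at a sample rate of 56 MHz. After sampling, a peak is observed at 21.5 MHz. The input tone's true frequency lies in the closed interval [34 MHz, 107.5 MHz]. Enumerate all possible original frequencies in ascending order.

Frequencies that alias to 21.5 MHz are k·fs ± 21.5 MHz for integer k ≥ 0.
k=0: 21.5 MHz.
k=1: 34.5 MHz, 77.5 MHz.
k=2: 90.5 MHz, 133.5 MHz.
k=3: 146.5 MHz, 189.5 MHz.
Within [34 MHz, 107.5 MHz]: 34.5 MHz, 77.5 MHz, 90.5 MHz.

34.5 MHz, 77.5 MHz, 90.5 MHz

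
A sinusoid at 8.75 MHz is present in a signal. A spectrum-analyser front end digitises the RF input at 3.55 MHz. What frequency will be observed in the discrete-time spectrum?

1.65 MHz

8.75 MHz mod fs = 1.65 MHz.
1.65 MHz ≤ fs/2 = 1.775 MHz, appears at 1.65 MHz.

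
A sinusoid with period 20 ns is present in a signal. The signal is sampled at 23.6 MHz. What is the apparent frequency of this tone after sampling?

T = 20 ns → f = 1/T = 50 MHz.
50 MHz mod fs = 2.8 MHz.
2.8 MHz ≤ fs/2 = 11.8 MHz, appears at 2.8 MHz.

2.8 MHz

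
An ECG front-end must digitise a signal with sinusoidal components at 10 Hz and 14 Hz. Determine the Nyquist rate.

Highest-frequency component: 14 Hz.
Nyquist rate = 2 × 14 Hz = 28 Hz.

28 Hz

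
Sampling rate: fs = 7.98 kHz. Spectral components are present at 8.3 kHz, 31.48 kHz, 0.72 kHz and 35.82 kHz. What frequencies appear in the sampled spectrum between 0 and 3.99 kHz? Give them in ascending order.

0.32 kHz, 0.44 kHz, 0.72 kHz, 3.9 kHz

fs/2 = 3.99 kHz.
8.3 kHz mod fs = 0.32 kHz.
0.32 kHz ≤ fs/2 = 3.99 kHz, appears at 0.32 kHz.
31.48 kHz mod fs = 7.54 kHz.
7.54 kHz > fs/2 = 3.99 kHz, folds to fs − 7.54 kHz = 0.44 kHz.
0.72 kHz ≤ fs/2 = 3.99 kHz, passes unchanged.
35.82 kHz mod fs = 3.9 kHz.
3.9 kHz ≤ fs/2 = 3.99 kHz, appears at 3.9 kHz.
Distinct values: {0.32 kHz, 0.44 kHz, 0.72 kHz, 3.9 kHz}.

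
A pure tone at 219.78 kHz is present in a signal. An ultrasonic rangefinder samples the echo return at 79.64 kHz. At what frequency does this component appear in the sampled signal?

219.78 kHz mod fs = 60.5 kHz.
60.5 kHz > fs/2 = 39.82 kHz, folds to fs − 60.5 kHz = 19.14 kHz.

19.14 kHz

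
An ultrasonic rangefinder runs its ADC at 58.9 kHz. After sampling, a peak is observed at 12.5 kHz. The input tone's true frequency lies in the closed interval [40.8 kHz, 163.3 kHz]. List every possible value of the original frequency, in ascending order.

46.4 kHz, 71.4 kHz, 105.3 kHz, 130.3 kHz

Frequencies that alias to 12.5 kHz are k·fs ± 12.5 kHz for integer k ≥ 0.
k=0: 12.5 kHz.
k=1: 46.4 kHz, 71.4 kHz.
k=2: 105.3 kHz, 130.3 kHz.
k=3: 164.2 kHz, 189.2 kHz.
Within [40.8 kHz, 163.3 kHz]: 46.4 kHz, 71.4 kHz, 105.3 kHz, 130.3 kHz.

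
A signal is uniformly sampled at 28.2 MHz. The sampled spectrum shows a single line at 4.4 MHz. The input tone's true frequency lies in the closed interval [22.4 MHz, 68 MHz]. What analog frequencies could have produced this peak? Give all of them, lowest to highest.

23.8 MHz, 32.6 MHz, 52 MHz, 60.8 MHz

Frequencies that alias to 4.4 MHz are k·fs ± 4.4 MHz for integer k ≥ 0.
k=0: 4.4 MHz.
k=1: 23.8 MHz, 32.6 MHz.
k=2: 52 MHz, 60.8 MHz.
k=3: 80.2 MHz, 89 MHz.
Within [22.4 MHz, 68 MHz]: 23.8 MHz, 32.6 MHz, 52 MHz, 60.8 MHz.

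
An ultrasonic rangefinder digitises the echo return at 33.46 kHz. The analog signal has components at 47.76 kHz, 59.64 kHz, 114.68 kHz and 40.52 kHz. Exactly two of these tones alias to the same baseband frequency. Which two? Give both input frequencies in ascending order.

47.76 kHz, 114.68 kHz

fs/2 = 16.73 kHz.
47.76 kHz mod fs = 14.3 kHz.
14.3 kHz ≤ fs/2 = 16.73 kHz, appears at 14.3 kHz.
59.64 kHz mod fs = 26.18 kHz.
26.18 kHz > fs/2 = 16.73 kHz, folds to fs − 26.18 kHz = 7.28 kHz.
114.68 kHz mod fs = 14.3 kHz.
14.3 kHz ≤ fs/2 = 16.73 kHz, appears at 14.3 kHz.
40.52 kHz mod fs = 7.06 kHz.
7.06 kHz ≤ fs/2 = 16.73 kHz, appears at 7.06 kHz.
47.76 kHz and 114.68 kHz both map to 14.3 kHz.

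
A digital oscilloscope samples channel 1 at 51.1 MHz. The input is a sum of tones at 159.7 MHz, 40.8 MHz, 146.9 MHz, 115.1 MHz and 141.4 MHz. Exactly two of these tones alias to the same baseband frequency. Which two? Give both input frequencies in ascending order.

146.9 MHz, 159.7 MHz

fs/2 = 25.55 MHz.
159.7 MHz mod fs = 6.4 MHz.
6.4 MHz ≤ fs/2 = 25.55 MHz, appears at 6.4 MHz.
40.8 MHz > fs/2 = 25.55 MHz, folds to fs − 40.8 MHz = 10.3 MHz.
146.9 MHz mod fs = 44.7 MHz.
44.7 MHz > fs/2 = 25.55 MHz, folds to fs − 44.7 MHz = 6.4 MHz.
115.1 MHz mod fs = 12.9 MHz.
12.9 MHz ≤ fs/2 = 25.55 MHz, appears at 12.9 MHz.
141.4 MHz mod fs = 39.2 MHz.
39.2 MHz > fs/2 = 25.55 MHz, folds to fs − 39.2 MHz = 11.9 MHz.
146.9 MHz and 159.7 MHz both map to 6.4 MHz.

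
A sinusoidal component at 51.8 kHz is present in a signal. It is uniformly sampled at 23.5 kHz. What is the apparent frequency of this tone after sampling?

51.8 kHz mod fs = 4.8 kHz.
4.8 kHz ≤ fs/2 = 11.75 kHz, appears at 4.8 kHz.

4.8 kHz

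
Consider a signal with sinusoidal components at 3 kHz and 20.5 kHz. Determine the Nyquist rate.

Highest-frequency component: 20.5 kHz.
Nyquist rate = 2 × 20.5 kHz = 41 kHz.

41 kHz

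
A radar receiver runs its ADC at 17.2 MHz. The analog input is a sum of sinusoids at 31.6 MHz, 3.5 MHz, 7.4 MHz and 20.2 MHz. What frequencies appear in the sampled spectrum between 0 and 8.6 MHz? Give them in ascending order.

fs/2 = 8.6 MHz.
31.6 MHz mod fs = 14.4 MHz.
14.4 MHz > fs/2 = 8.6 MHz, folds to fs − 14.4 MHz = 2.8 MHz.
3.5 MHz ≤ fs/2 = 8.6 MHz, passes unchanged.
7.4 MHz ≤ fs/2 = 8.6 MHz, passes unchanged.
20.2 MHz mod fs = 3 MHz.
3 MHz ≤ fs/2 = 8.6 MHz, appears at 3 MHz.
Distinct values: {2.8 MHz, 3 MHz, 3.5 MHz, 7.4 MHz}.

2.8 MHz, 3 MHz, 3.5 MHz, 7.4 MHz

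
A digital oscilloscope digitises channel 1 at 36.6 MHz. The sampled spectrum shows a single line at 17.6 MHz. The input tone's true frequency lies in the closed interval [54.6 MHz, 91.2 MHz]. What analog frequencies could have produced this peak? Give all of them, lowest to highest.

55.6 MHz, 90.8 MHz

Frequencies that alias to 17.6 MHz are k·fs ± 17.6 MHz for integer k ≥ 0.
k=0: 17.6 MHz.
k=1: 19 MHz, 54.2 MHz.
k=2: 55.6 MHz, 90.8 MHz.
k=3: 92.2 MHz, 127.4 MHz.
Within [54.6 MHz, 91.2 MHz]: 55.6 MHz, 90.8 MHz.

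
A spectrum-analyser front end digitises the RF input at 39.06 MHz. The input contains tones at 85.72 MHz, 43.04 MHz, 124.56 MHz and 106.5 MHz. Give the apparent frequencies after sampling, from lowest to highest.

3.98 MHz, 7.38 MHz, 7.6 MHz, 10.68 MHz

fs/2 = 19.53 MHz.
85.72 MHz mod fs = 7.6 MHz.
7.6 MHz ≤ fs/2 = 19.53 MHz, appears at 7.6 MHz.
43.04 MHz mod fs = 3.98 MHz.
3.98 MHz ≤ fs/2 = 19.53 MHz, appears at 3.98 MHz.
124.56 MHz mod fs = 7.38 MHz.
7.38 MHz ≤ fs/2 = 19.53 MHz, appears at 7.38 MHz.
106.5 MHz mod fs = 28.38 MHz.
28.38 MHz > fs/2 = 19.53 MHz, folds to fs − 28.38 MHz = 10.68 MHz.
Distinct values: {3.98 MHz, 7.38 MHz, 7.6 MHz, 10.68 MHz}.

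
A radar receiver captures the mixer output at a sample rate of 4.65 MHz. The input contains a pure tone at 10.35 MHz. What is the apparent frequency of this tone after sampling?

1.05 MHz

10.35 MHz mod fs = 1.05 MHz.
1.05 MHz ≤ fs/2 = 2.325 MHz, appears at 1.05 MHz.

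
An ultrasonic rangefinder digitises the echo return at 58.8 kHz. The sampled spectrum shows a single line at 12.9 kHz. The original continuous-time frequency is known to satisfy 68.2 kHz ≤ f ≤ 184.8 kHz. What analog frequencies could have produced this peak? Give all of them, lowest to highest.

71.7 kHz, 104.7 kHz, 130.5 kHz, 163.5 kHz

Frequencies that alias to 12.9 kHz are k·fs ± 12.9 kHz for integer k ≥ 0.
k=0: 12.9 kHz.
k=1: 45.9 kHz, 71.7 kHz.
k=2: 104.7 kHz, 130.5 kHz.
k=3: 163.5 kHz, 189.3 kHz.
k=4: 222.3 kHz, 248.1 kHz.
Within [68.2 kHz, 184.8 kHz]: 71.7 kHz, 104.7 kHz, 130.5 kHz, 163.5 kHz.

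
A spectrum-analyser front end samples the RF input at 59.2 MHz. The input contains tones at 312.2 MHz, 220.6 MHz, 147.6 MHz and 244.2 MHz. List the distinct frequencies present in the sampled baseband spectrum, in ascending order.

fs/2 = 29.6 MHz.
312.2 MHz mod fs = 16.2 MHz.
16.2 MHz ≤ fs/2 = 29.6 MHz, appears at 16.2 MHz.
220.6 MHz mod fs = 43 MHz.
43 MHz > fs/2 = 29.6 MHz, folds to fs − 43 MHz = 16.2 MHz.
147.6 MHz mod fs = 29.2 MHz.
29.2 MHz ≤ fs/2 = 29.6 MHz, appears at 29.2 MHz.
244.2 MHz mod fs = 7.4 MHz.
7.4 MHz ≤ fs/2 = 29.6 MHz, appears at 7.4 MHz.
Distinct values: {7.4 MHz, 16.2 MHz, 29.2 MHz}.

7.4 MHz, 16.2 MHz, 29.2 MHz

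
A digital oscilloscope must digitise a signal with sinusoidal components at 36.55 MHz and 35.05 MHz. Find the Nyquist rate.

Highest-frequency component: 36.55 MHz.
Nyquist rate = 2 × 36.55 MHz = 73.1 MHz.

73.1 MHz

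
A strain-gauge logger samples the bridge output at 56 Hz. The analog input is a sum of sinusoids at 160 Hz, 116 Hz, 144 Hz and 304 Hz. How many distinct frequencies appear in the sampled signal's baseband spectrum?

fs/2 = 28 Hz.
160 Hz mod fs = 48 Hz.
48 Hz > fs/2 = 28 Hz, folds to fs − 48 Hz = 8 Hz.
116 Hz mod fs = 4 Hz.
4 Hz ≤ fs/2 = 28 Hz, appears at 4 Hz.
144 Hz mod fs = 32 Hz.
32 Hz > fs/2 = 28 Hz, folds to fs − 32 Hz = 24 Hz.
304 Hz mod fs = 24 Hz.
24 Hz ≤ fs/2 = 28 Hz, appears at 24 Hz.
Distinct values: {4 Hz, 8 Hz, 24 Hz} → 3.

3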